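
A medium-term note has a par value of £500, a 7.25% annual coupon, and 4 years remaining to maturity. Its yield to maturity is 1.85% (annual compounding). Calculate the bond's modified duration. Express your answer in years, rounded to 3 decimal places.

Periodic yield y = 0.0185. First find Macaulay duration:
  t   CF        PV=CF/(1+0.0185)^t    t·PV
  1        36.25        35.5916        35.5916
  2        36.25        34.9451        69.8901
  3        36.25        34.3103       102.9310
  4       536.25       498.3370     1,993.3482
  Σ                    603.1840     2,201.7609
P = 603.1840; Macaulay duration = 2,201.7609 / 603.1840 = 3.65023 years.
Modified duration = D_Mac / (1 + y) = 3.65023 / 1.0185 = 3.58393 years.

3.584 years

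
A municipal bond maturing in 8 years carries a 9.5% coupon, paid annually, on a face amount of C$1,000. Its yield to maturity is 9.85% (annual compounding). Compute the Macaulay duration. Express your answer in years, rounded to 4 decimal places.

Periodic yield y = 0.0985. Discount each cash flow and weight by its year:
  t   CF        PV=CF/(1+0.0985)^t    t·PV
  1        95.00        86.4816        86.4816
  2        95.00        78.7270       157.4539
  3        95.00        71.6677       215.0031
  4        95.00        65.2414       260.9657
  5        95.00        59.3914       296.9568
  6        95.00        54.0659       324.3953
  7        95.00        49.2179       344.5254
  8     1,095.00       516.4326     4,131.4606
  Σ                    981.2254     5,817.2423
Price P = Σ PV = 981.2254.
Macaulay duration = Σ(t·PV) / P = 5,817.2423 / 981.2254 = 5.92855 years.

5.9285 years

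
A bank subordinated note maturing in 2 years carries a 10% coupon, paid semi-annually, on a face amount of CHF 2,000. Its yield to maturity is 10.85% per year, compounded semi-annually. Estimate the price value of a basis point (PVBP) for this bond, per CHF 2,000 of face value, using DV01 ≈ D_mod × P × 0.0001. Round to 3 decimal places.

Periodic yield y = 0.05425.
  t   CF        PV=CF/(1+0.05425)^t    t·PV
  1       100.00        94.8542        94.8542
  2       100.00        89.9731       179.9462
  3       100.00        85.3432       256.0297
  4     2,100.00     1,699.9841     6,799.9363
  Σ                  1,970.1546     7,330.7665
P = 1,970.1546; D_Mac = 3.72091 half-year periods = 1.86045 yrs; D_mod = 1.76472 yrs.
DV01 ≈ 1.76472 × 1,970.1546 × 0.0001 = 0.347677.

CHF 0.348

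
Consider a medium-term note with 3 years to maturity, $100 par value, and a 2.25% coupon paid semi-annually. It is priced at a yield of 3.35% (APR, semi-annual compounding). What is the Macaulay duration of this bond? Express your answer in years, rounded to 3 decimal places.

2.916 years

Periodic yield y = 0.01675. Discount each cash flow and weight by its period:
  t   CF        PV=CF/(1+0.01675)^t    t·PV
  1        1.125         1.1065         1.1065
  2        1.125         1.0882         2.1765
  3        1.125         1.0703         3.2109
  4        1.125         1.0527         4.2107
  5        1.125         1.0353         5.1767
  6      101.125        91.5321       549.1926
  Σ                     96.8851       565.0739
Price P = Σ PV = 96.8851.
Macaulay duration = Σ(t·PV) / P = 565.0739 / 96.8851 = 5.83241 half-year periods.
In years: 5.83241 / 2 = 2.91621 years.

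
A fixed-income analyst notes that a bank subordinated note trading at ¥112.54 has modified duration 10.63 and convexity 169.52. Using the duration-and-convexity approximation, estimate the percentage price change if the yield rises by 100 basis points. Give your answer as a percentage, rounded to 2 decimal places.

Duration effect: -D_mod·Δy = -10.63 × (+0.01) = -0.106300
Convexity effect: ½·C·(Δy)² = 0.5 × 169.52 × (0.01)² = +0.0084760
ΔP/P ≈ -0.106300 + 0.0084760 = -0.097824
= -9.7824%.

-9.78%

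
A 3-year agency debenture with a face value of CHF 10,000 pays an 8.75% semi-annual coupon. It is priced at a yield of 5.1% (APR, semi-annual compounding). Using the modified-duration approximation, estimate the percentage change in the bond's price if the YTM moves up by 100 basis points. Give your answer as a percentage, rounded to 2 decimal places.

Periodic yield y = 0.0255. Modified duration first:
  t   CF        PV=CF/(1+0.0255)^t    t·PV
  1       437.50       426.6212       426.6212
  2       437.50       416.0128       832.0257
  3       437.50       405.6683     1,217.0049
  4       437.50       395.5810     1,582.3239
  5       437.50       385.7445     1,928.7225
  6    10,437.50     8,973.9263    53,843.5580
  Σ                 11,003.5541    59,830.2561
P = 11,003.5541; D_Mac = 5.43736 half-year periods = 2.71868 yrs; D_mod = 2.71868/(1+0.0255) = 2.65108 yrs.
ΔP/P ≈ -D_mod · Δy = -2.65108 × (+0.01) = -0.026511 = -2.6511%.

-2.65%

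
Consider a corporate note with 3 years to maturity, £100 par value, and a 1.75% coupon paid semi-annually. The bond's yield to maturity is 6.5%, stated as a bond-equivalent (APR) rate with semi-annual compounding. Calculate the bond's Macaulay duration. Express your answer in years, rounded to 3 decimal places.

2.930 years

Periodic yield y = 0.0325. Discount each cash flow and weight by its period:
  t   CF        PV=CF/(1+0.0325)^t    t·PV
  1        0.875         0.8475         0.8475
  2        0.875         0.8208         1.6416
  3        0.875         0.7949         2.3848
  4        0.875         0.7699         3.0797
  5        0.875         0.7457         3.7284
  6      100.875        83.2613       499.5678
  Σ                     87.2401       511.2498
Price P = Σ PV = 87.2401.
Macaulay duration = Σ(t·PV) / P = 511.2498 / 87.2401 = 5.86026 half-year periods.
In years: 5.86026 / 2 = 2.93013 years.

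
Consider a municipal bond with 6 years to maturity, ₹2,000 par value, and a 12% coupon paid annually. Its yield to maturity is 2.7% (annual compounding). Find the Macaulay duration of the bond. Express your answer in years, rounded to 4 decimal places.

Periodic yield y = 0.027. Discount each cash flow and weight by its year:
  t   CF        PV=CF/(1+0.027)^t    t·PV
  1       240.00       233.6904       233.6904
  2       240.00       227.5466       455.0932
  3       240.00       221.5644       664.6931
  4       240.00       215.7394       862.9576
  5       240.00       210.0676     1,050.3379
  6     2,240.00     1,909.0854    11,454.5124
  Σ                  3,017.6937    14,721.2845
Price P = Σ PV = 3,017.6937.
Macaulay duration = Σ(t·PV) / P = 14,721.2845 / 3,017.6937 = 4.87832 years.

4.8783 years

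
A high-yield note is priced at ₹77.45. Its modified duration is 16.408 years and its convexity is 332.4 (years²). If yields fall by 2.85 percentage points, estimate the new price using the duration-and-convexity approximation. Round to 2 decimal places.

₹124.12

Duration effect: -D_mod·Δy = -16.408 × (-0.0285) = +0.467628
Convexity effect: ½·C·(Δy)² = 0.5 × 332.4 × (-0.0285)² = +0.13499595
ΔP/P ≈ +0.467628 + 0.13499595 = +0.60262395
New price ≈ 77.45 × (1 + 0.60262395) = 124.1232249275.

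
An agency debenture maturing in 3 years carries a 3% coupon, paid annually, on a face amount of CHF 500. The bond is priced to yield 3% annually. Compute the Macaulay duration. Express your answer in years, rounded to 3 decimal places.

2.913 years

Periodic yield y = 0.03. Discount each cash flow and weight by its year:
  t   CF        PV=CF/(1+0.03)^t    t·PV
  1        15.00        14.5631        14.5631
  2        15.00        14.1389        28.2779
  3       515.00       471.2980     1,413.8939
  Σ                    500.0000     1,456.7348
Price P = Σ PV = 500.0000.
Macaulay duration = Σ(t·PV) / P = 1,456.7348 / 500.0000 = 2.91347 years.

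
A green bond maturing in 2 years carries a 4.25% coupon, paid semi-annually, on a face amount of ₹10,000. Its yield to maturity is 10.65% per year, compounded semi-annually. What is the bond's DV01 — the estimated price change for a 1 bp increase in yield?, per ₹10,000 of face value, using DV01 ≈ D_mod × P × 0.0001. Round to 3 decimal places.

Periodic yield y = 0.05325.
  t   CF        PV=CF/(1+0.05325)^t    t·PV
  1       212.50       201.7565       201.7565
  2       212.50       191.5561       383.1122
  3       212.50       181.8715       545.6144
  4    10,212.50     8,298.6261    33,194.5045
  Σ                  8,873.8101    34,324.9875
P = 8,873.8101; D_Mac = 3.86812 half-year periods = 1.93406 yrs; D_mod = 1.83628 yrs.
DV01 ≈ 1.83628 × 8,873.8101 × 0.0001 = 1.629480.

₹1.629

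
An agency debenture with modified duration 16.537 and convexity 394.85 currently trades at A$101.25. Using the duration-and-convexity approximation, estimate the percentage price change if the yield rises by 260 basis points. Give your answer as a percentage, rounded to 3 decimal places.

Duration effect: -D_mod·Δy = -16.537 × (+0.026) = -0.429962
Convexity effect: ½·C·(Δy)² = 0.5 × 394.85 × (0.026)² = +0.1334593
ΔP/P ≈ -0.429962 + 0.1334593 = -0.2965027
= -29.65027%.

-29.650%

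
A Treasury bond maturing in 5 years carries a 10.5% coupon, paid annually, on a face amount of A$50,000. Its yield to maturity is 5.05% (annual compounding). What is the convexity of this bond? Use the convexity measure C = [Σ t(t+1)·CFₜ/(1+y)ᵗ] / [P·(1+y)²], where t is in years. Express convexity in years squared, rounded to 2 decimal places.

21.63

With y = 0.0505:
  t   CF        PV=CF/(1+0.0505)^t    t·PV        t(t+1)·PV
  1     5,250.00     4,997.6202     4,997.6202       9,995.2404
  2     5,250.00     4,757.3729     9,514.7457      28,544.2371
  3     5,250.00     4,528.6748    13,586.0243      54,344.0973
  4     5,250.00     4,310.9708    17,243.8830      86,219.4151
  5    55,250.00    43,186.8968   215,934.4839   1,295,606.9033
  Σ                 61,781.5353   261,276.7571   1,474,709.8931
P = 61,781.5353.
Convexity = Σ t(t+1)·PV / [P·(1+y)²] = 1,474,709.8931 / (61,781.5353 × 1.103550) = 21.62996.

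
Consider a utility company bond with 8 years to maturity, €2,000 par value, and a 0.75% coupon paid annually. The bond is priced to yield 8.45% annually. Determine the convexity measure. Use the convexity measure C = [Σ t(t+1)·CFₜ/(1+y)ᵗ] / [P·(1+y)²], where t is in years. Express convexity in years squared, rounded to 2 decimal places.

With y = 0.0845:
  t   CF        PV=CF/(1+0.0845)^t    t·PV        t(t+1)·PV
  1        15.00        13.8313        13.8313          27.6625
  2        15.00        12.7536        25.5072          76.5215
  3        15.00        11.7599        35.2796         141.1185
  4        15.00        10.8436        43.3744         216.8718
  5        15.00         9.9987        49.9935         299.9610
  6        15.00         9.2196        55.3178         387.2248
  7        15.00         8.5013        59.5090         476.0717
  8     2,015.00     1,053.0248     8,424.1984      75,817.7856
  Σ                  1,129.9327     8,707.0111      77,443.2174
P = 1,129.9327.
Convexity = Σ t(t+1)·PV / [P·(1+y)²] = 77,443.2174 / (1,129.9327 × 1.176140) = 58.27358.

58.27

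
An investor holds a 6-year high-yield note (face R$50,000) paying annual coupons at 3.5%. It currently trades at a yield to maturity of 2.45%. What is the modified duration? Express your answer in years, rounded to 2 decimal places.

5.40 years

Periodic yield y = 0.0245. First find Macaulay duration:
  t   CF        PV=CF/(1+0.0245)^t    t·PV
  1     1,750.00     1,708.1503     1,708.1503
  2     1,750.00     1,667.3014     3,334.6029
  3     1,750.00     1,627.4294     4,882.2882
  4     1,750.00     1,588.5109     6,354.0436
  5     1,750.00     1,550.5231     7,752.6154
  6    51,750.00    44,754.6925   268,528.1551
  Σ                 52,896.6077   292,559.8555
P = 52,896.6077; Macaulay duration = 292,559.8555 / 52,896.6077 = 5.53079 years.
Modified duration = D_Mac / (1 + y) = 5.53079 / 1.0245 = 5.39852 years.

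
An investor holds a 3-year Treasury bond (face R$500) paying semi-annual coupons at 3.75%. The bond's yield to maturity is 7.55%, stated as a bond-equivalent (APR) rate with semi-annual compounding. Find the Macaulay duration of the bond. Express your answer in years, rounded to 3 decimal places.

2.856 years

Periodic yield y = 0.03775. Discount each cash flow and weight by its period:
  t   CF        PV=CF/(1+0.03775)^t    t·PV
  1        9.375         9.0340         9.0340
  2        9.375         8.7053        17.4107
  3        9.375         8.3887        25.1660
  4        9.375         8.0835        32.3341
  5        9.375         7.7895        38.9473
  6      509.375       407.8319     2,446.9913
  Σ                    449.8328     2,569.8833
Price P = Σ PV = 449.8328.
Macaulay duration = Σ(t·PV) / P = 2,569.8833 / 449.8328 = 5.71297 half-year periods.
In years: 5.71297 / 2 = 2.85649 years.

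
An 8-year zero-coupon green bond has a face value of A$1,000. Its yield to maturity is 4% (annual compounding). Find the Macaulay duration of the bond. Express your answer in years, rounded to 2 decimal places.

8.00 years

A zero-coupon bond has a single cash flow at maturity, so its Macaulay duration equals its maturity: 8 years.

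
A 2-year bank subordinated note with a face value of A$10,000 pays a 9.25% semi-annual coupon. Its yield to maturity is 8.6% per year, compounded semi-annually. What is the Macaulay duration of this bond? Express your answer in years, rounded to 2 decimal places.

1.87 years

Periodic yield y = 0.043. Discount each cash flow and weight by its period:
  t   CF        PV=CF/(1+0.043)^t    t·PV
  1       462.50       443.4324       443.4324
  2       462.50       425.1509       850.3018
  3       462.50       407.6231     1,222.8694
  4    10,462.50     8,840.9358    35,363.7432
  Σ                 10,117.1423    37,880.3468
Price P = Σ PV = 10,117.1423.
Macaulay duration = Σ(t·PV) / P = 37,880.3468 / 10,117.1423 = 3.74417 half-year periods.
In years: 3.74417 / 2 = 1.87209 years.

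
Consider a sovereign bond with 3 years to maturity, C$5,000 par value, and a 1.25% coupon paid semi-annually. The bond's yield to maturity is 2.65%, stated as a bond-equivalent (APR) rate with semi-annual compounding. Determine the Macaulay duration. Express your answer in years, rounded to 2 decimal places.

Periodic yield y = 0.01325. Discount each cash flow and weight by its period:
  t   CF        PV=CF/(1+0.01325)^t    t·PV
  1        31.25        30.8414        30.8414
  2        31.25        30.4380        60.8761
  3        31.25        30.0400        90.1201
  4        31.25        29.6472       118.5888
  5        31.25        29.2595       146.2975
  6     5,031.25     4,649.1785    27,895.0712
  Σ                  4,799.4046    28,341.7949
Price P = Σ PV = 4,799.4046.
Macaulay duration = Σ(t·PV) / P = 28,341.7949 / 4,799.4046 = 5.90527 half-year periods.
In years: 5.90527 / 2 = 2.95264 years.

2.95 years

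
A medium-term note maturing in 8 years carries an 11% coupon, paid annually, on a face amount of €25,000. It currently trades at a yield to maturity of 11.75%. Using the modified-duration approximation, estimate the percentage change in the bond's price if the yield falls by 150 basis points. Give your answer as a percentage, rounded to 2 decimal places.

Periodic yield y = 0.1175. Modified duration first:
  t   CF        PV=CF/(1+0.1175)^t    t·PV
  1     2,750.00     2,460.8501     2,460.8501
  2     2,750.00     2,202.1030     4,404.2060
  3     2,750.00     1,970.5620     5,911.6859
  4     2,750.00     1,763.3664     7,053.4657
  5     2,750.00     1,577.9565     7,889.7826
  6     2,750.00     1,412.0416     8,472.2498
  7     2,750.00     1,263.5719     8,845.0035
  8    27,750.00    11,409.9235    91,279.3881
  Σ                 24,060.3751   136,316.6318
P = 24,060.3751; D_Mac = 5.66561 yrs; D_mod = 5.66561/(1+0.1175) = 5.06989 yrs.
ΔP/P ≈ -D_mod · Δy = -5.06989 × (-0.015) = +0.076048 = +7.6048%.

+7.60%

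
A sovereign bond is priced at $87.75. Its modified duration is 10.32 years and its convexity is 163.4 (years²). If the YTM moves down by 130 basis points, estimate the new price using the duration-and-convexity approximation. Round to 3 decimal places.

$100.734

Duration effect: -D_mod·Δy = -10.32 × (-0.013) = +0.134160
Convexity effect: ½·C·(Δy)² = 0.5 × 163.4 × (-0.013)² = +0.0138073
ΔP/P ≈ +0.134160 + 0.0138073 = +0.1479673
New price ≈ 87.75 × (1 + 0.1479673) = 100.734130575.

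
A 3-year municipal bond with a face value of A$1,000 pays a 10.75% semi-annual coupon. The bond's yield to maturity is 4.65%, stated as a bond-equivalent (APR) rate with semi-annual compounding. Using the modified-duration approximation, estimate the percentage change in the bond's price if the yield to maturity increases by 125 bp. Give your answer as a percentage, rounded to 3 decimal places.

-3.265%

Periodic yield y = 0.02325. Modified duration first:
  t   CF        PV=CF/(1+0.02325)^t    t·PV
  1        53.75        52.5287        52.5287
  2        53.75        51.3352       102.6703
  3        53.75        50.1687       150.5062
  4        53.75        49.0288       196.1153
  5        53.75        47.9148       239.5740
  6     1,053.75       918.0093     5,508.0556
  Σ                  1,168.9855     6,249.4502
P = 1,168.9855; D_Mac = 5.34605 half-year periods = 2.67302 yrs; D_mod = 2.67302/(1+0.02325) = 2.61229 yrs.
ΔP/P ≈ -D_mod · Δy = -2.61229 × (+0.0125) = -0.032654 = -3.2654%.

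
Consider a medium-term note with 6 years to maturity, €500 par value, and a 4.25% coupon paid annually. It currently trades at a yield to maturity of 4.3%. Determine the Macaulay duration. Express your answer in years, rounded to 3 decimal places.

Periodic yield y = 0.043. Discount each cash flow and weight by its year:
  t   CF        PV=CF/(1+0.043)^t    t·PV
  1        21.25        20.3739        20.3739
  2        21.25        19.5340        39.0679
  3        21.25        18.7286        56.1859
  4        21.25        17.9565        71.8260
  5        21.25        17.2162        86.0810
  6       521.25       404.8930     2,429.3577
  Σ                    498.7022     2,702.8925
Price P = Σ PV = 498.7022.
Macaulay duration = Σ(t·PV) / P = 2,702.8925 / 498.7022 = 5.41985 years.

5.420 years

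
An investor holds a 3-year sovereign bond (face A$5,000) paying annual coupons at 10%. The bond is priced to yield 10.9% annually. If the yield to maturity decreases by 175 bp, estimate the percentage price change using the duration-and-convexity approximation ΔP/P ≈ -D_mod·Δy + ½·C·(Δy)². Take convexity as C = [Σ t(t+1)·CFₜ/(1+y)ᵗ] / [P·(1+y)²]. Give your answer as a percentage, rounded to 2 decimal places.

With y = 0.109:
  t   CF        PV=CF/(1+0.109)^t    t·PV        t(t+1)·PV
  1       500.00       450.8566       450.8566         901.7133
  2       500.00       406.5434       813.0868       2,439.2604
  3     5,500.00     4,032.4413    12,097.3238      48,389.2953
  Σ                  4,889.8413    13,361.2672      51,730.2689
P = 4,889.8413; D_Mac = 2.73245 yrs; D_mod = 2.46389 yrs; C = 8.60175.
Duration effect: -2.46389 × (-0.0175) = +0.043118
Convexity effect: 0.5 × 8.60175 × (-0.0175)² = +0.0013171
ΔP/P ≈ +0.043118 + 0.0013171 = +0.044435 = +4.4435%.

+4.44%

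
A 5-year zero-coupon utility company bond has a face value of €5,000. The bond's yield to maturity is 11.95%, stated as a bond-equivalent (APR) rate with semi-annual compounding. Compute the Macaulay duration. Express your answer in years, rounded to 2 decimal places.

5.00 years

A zero-coupon bond has a single cash flow at maturity, so its Macaulay duration equals its maturity: 5 years.
(Equivalently: 10 semi-annual periods ÷ 2 = 5 years.)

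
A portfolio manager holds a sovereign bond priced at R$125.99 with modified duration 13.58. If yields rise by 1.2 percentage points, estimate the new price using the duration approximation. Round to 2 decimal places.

R$105.46

Duration approximation: ΔP/P ≈ -D_mod · Δy = -13.58 × (+0.012) = -0.162960.
New price ≈ 125.99 × (1 - 0.162960) = 105.4586696.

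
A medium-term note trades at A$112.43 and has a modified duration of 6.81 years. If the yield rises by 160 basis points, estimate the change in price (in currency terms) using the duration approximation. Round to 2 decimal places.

Duration approximation: ΔP/P ≈ -D_mod · Δy = -6.81 × (+0.016) = -0.108960.
ΔP ≈ 112.43 × (-0.108960) = -12.2503728.

-A$12.25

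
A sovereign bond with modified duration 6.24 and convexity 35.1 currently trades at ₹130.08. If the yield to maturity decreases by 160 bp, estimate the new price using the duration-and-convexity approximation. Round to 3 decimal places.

₹143.652

Duration effect: -D_mod·Δy = -6.24 × (-0.016) = +0.099840
Convexity effect: ½·C·(Δy)² = 0.5 × 35.1 × (-0.016)² = +0.0044928
ΔP/P ≈ +0.099840 + 0.0044928 = +0.1043328
New price ≈ 130.08 × (1 + 0.1043328) = 143.651610624.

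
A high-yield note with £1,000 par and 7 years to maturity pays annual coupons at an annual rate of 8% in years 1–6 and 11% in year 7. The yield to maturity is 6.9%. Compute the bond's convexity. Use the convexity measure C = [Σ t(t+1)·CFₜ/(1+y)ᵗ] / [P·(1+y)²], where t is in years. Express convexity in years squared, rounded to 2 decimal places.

With y = 0.069:
  t   CF        PV=CF/(1+0.069)^t    t·PV        t(t+1)·PV
  1        80.00        74.8363        74.8363         149.6726
  2        80.00        70.0059       140.0118         420.0353
  3        80.00        65.4873       196.4618         785.8472
  4        80.00        61.2603       245.0412       1,225.2061
  5        80.00        57.3062       286.5309       1,719.1854
  6        80.00        53.6073       321.6437       2,251.5057
  7     1,110.00       695.7914     4,870.5396      38,964.3171
  Σ                  1,078.2946     6,135.0653      45,515.7695
P = 1,078.2946.
Convexity = Σ t(t+1)·PV / [P·(1+y)²] = 45,515.7695 / (1,078.2946 × 1.142761) = 36.93763.

36.94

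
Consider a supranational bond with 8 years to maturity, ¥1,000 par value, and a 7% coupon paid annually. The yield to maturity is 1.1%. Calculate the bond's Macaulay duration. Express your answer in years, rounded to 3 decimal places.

6.691 years

Periodic yield y = 0.011. Discount each cash flow and weight by its year:
  t   CF        PV=CF/(1+0.011)^t    t·PV
  1        70.00        69.2384        69.2384
  2        70.00        68.4850       136.9701
  3        70.00        67.7399       203.2197
  4        70.00        67.0029       268.0115
  5        70.00        66.2739       331.3693
  6        70.00        65.5528       393.3167
  7        70.00        64.8395       453.8768
  8     1,070.00       980.3351     7,842.6804
  Σ                  1,449.4674     9,698.6829
Price P = Σ PV = 1,449.4674.
Macaulay duration = Σ(t·PV) / P = 9,698.6829 / 1,449.4674 = 6.69120 years.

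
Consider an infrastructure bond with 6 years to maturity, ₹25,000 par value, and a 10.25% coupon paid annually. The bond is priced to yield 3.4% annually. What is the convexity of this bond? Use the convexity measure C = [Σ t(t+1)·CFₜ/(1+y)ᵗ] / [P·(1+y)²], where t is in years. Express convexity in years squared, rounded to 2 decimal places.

30.24

With y = 0.034:
  t   CF        PV=CF/(1+0.034)^t    t·PV        t(t+1)·PV
  1     2,562.50     2,478.2398     2,478.2398       4,956.4797
  2     2,562.50     2,396.7503     4,793.5007      14,380.5020
  3     2,562.50     2,317.9404     6,953.8211      27,815.2843
  4     2,562.50     2,241.7218     8,966.8873      44,834.4364
  5     2,562.50     2,168.0095    10,840.0475      65,040.2849
  6    27,562.50    22,552.5355   135,315.2127     947,206.4891
  Σ                 34,155.1973   169,347.7091   1,104,233.4765
P = 34,155.1973.
Convexity = Σ t(t+1)·PV / [P·(1+y)²] = 1,104,233.4765 / (34,155.1973 × 1.069156) = 30.23869.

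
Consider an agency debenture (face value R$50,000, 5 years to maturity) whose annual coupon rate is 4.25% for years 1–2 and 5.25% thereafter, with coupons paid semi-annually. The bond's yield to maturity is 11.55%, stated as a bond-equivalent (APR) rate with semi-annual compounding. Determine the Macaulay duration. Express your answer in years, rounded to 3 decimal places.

Periodic yield y = 0.05775. Discount each cash flow and weight by its period:
  t   CF        PV=CF/(1+0.05775)^t    t·PV
  1     1,062.50     1,004.4907     1,004.4907
  2     1,062.50       949.6485     1,899.2969
  3     1,062.50       897.8005     2,693.4015
  4     1,062.50       848.7833     3,395.1330
  5     1,312.50       991.2521     4,956.2607
  6     1,312.50       937.1327     5,622.7964
  7     1,312.50       885.9681     6,201.7765
  8     1,312.50       837.5969     6,700.7749
  9     1,312.50       791.8666     7,126.7991
  10   51,312.50    29,267.9857   292,679.8572
  Σ                 37,412.5250   332,280.5869
Price P = Σ PV = 37,412.5250.
Macaulay duration = Σ(t·PV) / P = 332,280.5869 / 37,412.5250 = 8.88153 half-year periods.
In years: 8.88153 / 2 = 4.44077 years.

4.441 years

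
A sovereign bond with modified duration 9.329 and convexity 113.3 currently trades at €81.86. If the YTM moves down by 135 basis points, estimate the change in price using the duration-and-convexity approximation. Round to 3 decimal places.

Duration effect: -D_mod·Δy = -9.329 × (-0.0135) = +0.1259415
Convexity effect: ½·C·(Δy)² = 0.5 × 113.3 × (-0.0135)² = +0.0103244625
ΔP/P ≈ +0.1259415 + 0.0103244625 = +0.1362659625
ΔP ≈ 81.86 × (+0.1362659625) = +11.15473169025.

+€11.155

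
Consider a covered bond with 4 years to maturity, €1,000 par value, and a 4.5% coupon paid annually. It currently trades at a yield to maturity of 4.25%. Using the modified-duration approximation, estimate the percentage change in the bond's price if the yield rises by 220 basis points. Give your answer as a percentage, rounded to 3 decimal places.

-7.914%

Periodic yield y = 0.0425. Modified duration first:
  t   CF        PV=CF/(1+0.0425)^t    t·PV
  1        45.00        43.1655        43.1655
  2        45.00        41.4057        82.8114
  3        45.00        39.7177       119.1532
  4     1,045.00       884.7326     3,538.9304
  Σ                  1,009.0215     3,784.0605
P = 1,009.0215; D_Mac = 3.75023 yrs; D_mod = 3.75023/(1+0.0425) = 3.59734 yrs.
ΔP/P ≈ -D_mod · Δy = -3.59734 × (+0.022) = -0.079141 = -7.9141%.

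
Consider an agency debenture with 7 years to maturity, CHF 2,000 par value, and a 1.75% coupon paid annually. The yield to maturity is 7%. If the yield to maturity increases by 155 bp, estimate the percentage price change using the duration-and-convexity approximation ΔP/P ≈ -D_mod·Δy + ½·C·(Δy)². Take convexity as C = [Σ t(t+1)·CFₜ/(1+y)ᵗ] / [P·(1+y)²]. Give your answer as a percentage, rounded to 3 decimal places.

-8.977%

With y = 0.07:
  t   CF        PV=CF/(1+0.07)^t    t·PV        t(t+1)·PV
  1        35.00        32.7103        32.7103          65.4206
  2        35.00        30.5704        61.1407         183.4221
  3        35.00        28.5704        85.7113         342.8451
  4        35.00        26.7013       106.8053         534.0266
  5        35.00        24.9545       124.7726         748.6355
  6        35.00        23.3220       139.9319         979.5231
  7     2,035.00     1,267.2957     8,871.0701      70,968.5606
  Σ                  1,434.1246     9,422.1421      73,822.4336
P = 1,434.1246; D_Mac = 6.56996 yrs; D_mod = 6.14015 yrs; C = 44.96079.
Duration effect: -6.14015 × (+0.0155) = -0.095172
Convexity effect: 0.5 × 44.96079 × (0.0155)² = +0.0054009
ΔP/P ≈ -0.095172 + 0.0054009 = -0.089771 = -8.9771%.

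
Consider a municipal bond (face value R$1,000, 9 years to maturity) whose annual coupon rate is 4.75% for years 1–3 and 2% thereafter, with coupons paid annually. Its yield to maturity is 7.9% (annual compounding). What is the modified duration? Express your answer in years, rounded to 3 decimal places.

Periodic yield y = 0.079. First find Macaulay duration:
  t   CF        PV=CF/(1+0.079)^t    t·PV
  1        47.50        44.0222        44.0222
  2        47.50        40.7991        81.5982
  3        47.50        37.8120       113.4359
  4        20.00        14.7552        59.0207
  5        20.00        13.6749        68.3743
  6        20.00        12.6736        76.0418
  7        20.00        11.7457        82.2201
  8        20.00        10.8858        87.0860
  9     1,020.00       514.5258     4,630.7323
  Σ                    700.8943     5,242.5316
P = 700.8943; Macaulay duration = 5,242.5316 / 700.8943 = 7.47978 years.
Modified duration = D_Mac / (1 + y) = 7.47978 / 1.079 = 6.93214 years.

6.932 years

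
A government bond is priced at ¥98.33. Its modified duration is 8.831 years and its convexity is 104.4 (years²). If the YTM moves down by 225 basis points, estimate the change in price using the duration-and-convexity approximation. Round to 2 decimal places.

Duration effect: -D_mod·Δy = -8.831 × (-0.0225) = +0.1986975
Convexity effect: ½·C·(Δy)² = 0.5 × 104.4 × (-0.0225)² = +0.02642625
ΔP/P ≈ +0.1986975 + 0.02642625 = +0.22512375
ΔP ≈ 98.33 × (+0.22512375) = +22.1364183375.

+¥22.14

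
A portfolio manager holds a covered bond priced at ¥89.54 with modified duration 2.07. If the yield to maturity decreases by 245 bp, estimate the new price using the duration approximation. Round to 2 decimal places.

Duration approximation: ΔP/P ≈ -D_mod · Δy = -2.07 × (-0.0245) = +0.050715.
New price ≈ 89.54 × (1 + 0.050715) = 94.0810211.

¥94.08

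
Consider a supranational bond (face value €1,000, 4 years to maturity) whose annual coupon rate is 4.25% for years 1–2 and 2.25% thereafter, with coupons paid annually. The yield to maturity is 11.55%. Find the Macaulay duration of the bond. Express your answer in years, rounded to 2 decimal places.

3.73 years

Periodic yield y = 0.1155. Discount each cash flow and weight by its year:
  t   CF        PV=CF/(1+0.1155)^t    t·PV
  1        42.50        38.0995        38.0995
  2        42.50        34.1546        68.3093
  3        22.50        16.2097        48.6290
  4     1,022.50       660.3665     2,641.4659
  Σ                    748.8303     2,796.5037
Price P = Σ PV = 748.8303.
Macaulay duration = Σ(t·PV) / P = 2,796.5037 / 748.8303 = 3.73450 years.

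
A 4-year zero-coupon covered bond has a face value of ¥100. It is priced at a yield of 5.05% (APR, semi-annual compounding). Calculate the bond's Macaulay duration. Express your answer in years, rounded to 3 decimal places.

4.000 years

A zero-coupon bond has a single cash flow at maturity, so its Macaulay duration equals its maturity: 4 years.
(Equivalently: 8 semi-annual periods ÷ 2 = 4 years.)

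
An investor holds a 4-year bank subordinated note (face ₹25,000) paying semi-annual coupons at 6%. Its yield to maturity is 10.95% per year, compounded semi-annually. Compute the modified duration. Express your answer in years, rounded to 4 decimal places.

Periodic yield y = 0.05475. First find Macaulay duration:
  t   CF        PV=CF/(1+0.05475)^t    t·PV
  1       750.00       711.0690       711.0690
  2       750.00       674.1588     1,348.3176
  3       750.00       639.1645     1,917.4936
  4       750.00       605.9867     2,423.9470
  5       750.00       574.5312     2,872.6558
  6       750.00       544.7084     3,268.2503
  7       750.00       516.4336     3,615.0355
  8    25,750.00    16,810.5128   134,484.1022
  Σ                 21,076.5650   150,640.8709
P = 21,076.5650; Macaulay duration = 150,640.8709 / 21,076.5650 = 7.14732 half-year periods = 3.57366 years.
Modified duration = D_Mac / (1 + y) = 3.57366 / 1.05475 = 3.38816 years.

3.3882 years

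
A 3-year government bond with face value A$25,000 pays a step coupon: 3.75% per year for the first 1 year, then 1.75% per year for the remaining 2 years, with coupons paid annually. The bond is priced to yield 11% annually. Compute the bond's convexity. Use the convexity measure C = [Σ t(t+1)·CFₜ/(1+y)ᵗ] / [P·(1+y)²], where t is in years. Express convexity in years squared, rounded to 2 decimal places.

9.31

With y = 0.11:
  t   CF        PV=CF/(1+0.11)^t    t·PV        t(t+1)·PV
  1       937.50       844.5946       844.5946       1,689.1892
  2       437.50       355.0848       710.1696       2,130.5089
  3    25,437.50    18,599.6808    55,799.0423     223,196.1691
  Σ                 19,799.3602    57,353.8065     227,015.8672
P = 19,799.3602.
Convexity = Σ t(t+1)·PV / [P·(1+y)²] = 227,015.8672 / (19,799.3602 × 1.232100) = 9.30592.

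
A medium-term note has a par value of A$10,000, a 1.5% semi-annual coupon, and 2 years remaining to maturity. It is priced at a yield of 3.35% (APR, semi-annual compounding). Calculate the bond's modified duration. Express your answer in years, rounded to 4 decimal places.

Periodic yield y = 0.01675. First find Macaulay duration:
  t   CF        PV=CF/(1+0.01675)^t    t·PV
  1        75.00        73.7644        73.7644
  2        75.00        72.5492       145.0985
  3        75.00        71.3541       214.0622
  4    10,075.00     9,427.3218    37,709.2871
  Σ                  9,644.9895    38,142.2122
P = 9,644.9895; Macaulay duration = 38,142.2122 / 9,644.9895 = 3.95461 half-year periods = 1.97731 years.
Modified duration = D_Mac / (1 + y) = 1.97731 / 1.01675 = 1.94473 years.

1.9447 years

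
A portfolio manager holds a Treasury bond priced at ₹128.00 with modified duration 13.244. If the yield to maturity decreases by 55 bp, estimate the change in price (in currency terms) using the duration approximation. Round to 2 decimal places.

+₹9.32

Duration approximation: ΔP/P ≈ -D_mod · Δy = -13.244 × (-0.0055) = +0.072842.
ΔP ≈ 128.00 × (+0.072842) = +9.323776.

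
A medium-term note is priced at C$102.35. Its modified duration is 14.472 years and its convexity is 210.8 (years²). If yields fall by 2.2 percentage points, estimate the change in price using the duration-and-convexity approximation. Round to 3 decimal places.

Duration effect: -D_mod·Δy = -14.472 × (-0.022) = +0.318384
Convexity effect: ½·C·(Δy)² = 0.5 × 210.8 × (-0.022)² = +0.0510136
ΔP/P ≈ +0.318384 + 0.0510136 = +0.3693976
ΔP ≈ 102.35 × (+0.3693976) = +37.80784436.

+C$37.808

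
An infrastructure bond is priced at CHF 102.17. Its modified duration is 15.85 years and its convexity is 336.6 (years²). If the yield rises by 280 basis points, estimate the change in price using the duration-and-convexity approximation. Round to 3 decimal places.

Duration effect: -D_mod·Δy = -15.85 × (+0.028) = -0.443800
Convexity effect: ½·C·(Δy)² = 0.5 × 336.6 × (0.028)² = +0.1319472
ΔP/P ≈ -0.443800 + 0.1319472 = -0.3118528
ΔP ≈ 102.17 × (-0.3118528) = -31.862000576.

-CHF 31.862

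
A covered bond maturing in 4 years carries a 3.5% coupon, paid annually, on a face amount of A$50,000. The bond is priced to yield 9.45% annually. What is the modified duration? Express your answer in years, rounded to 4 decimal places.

3.4502 years

Periodic yield y = 0.0945. First find Macaulay duration:
  t   CF        PV=CF/(1+0.0945)^t    t·PV
  1     1,750.00     1,598.9036     1,598.9036
  2     1,750.00     1,460.8530     2,921.7060
  3     1,750.00     1,334.7218     4,004.1654
  4    51,750.00    36,061.7909   144,247.1635
  Σ                 40,456.2693   152,771.9385
P = 40,456.2693; Macaulay duration = 152,771.9385 / 40,456.2693 = 3.77622 years.
Modified duration = D_Mac / (1 + y) = 3.77622 / 1.0945 = 3.45018 years.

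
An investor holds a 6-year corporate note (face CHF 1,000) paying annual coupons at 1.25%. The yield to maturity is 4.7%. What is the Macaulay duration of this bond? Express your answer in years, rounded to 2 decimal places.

5.80 years

Periodic yield y = 0.047. Discount each cash flow and weight by its year:
  t   CF        PV=CF/(1+0.047)^t    t·PV
  1        12.50        11.9389        11.9389
  2        12.50        11.4029        22.8059
  3        12.50        10.8911        32.6732
  4        12.50        10.4022        41.6086
  5        12.50         9.9352        49.6760
  6     1,012.50       768.6258     4,611.7546
  Σ                    823.1960     4,770.4572
Price P = Σ PV = 823.1960.
Macaulay duration = Σ(t·PV) / P = 4,770.4572 / 823.1960 = 5.79504 years.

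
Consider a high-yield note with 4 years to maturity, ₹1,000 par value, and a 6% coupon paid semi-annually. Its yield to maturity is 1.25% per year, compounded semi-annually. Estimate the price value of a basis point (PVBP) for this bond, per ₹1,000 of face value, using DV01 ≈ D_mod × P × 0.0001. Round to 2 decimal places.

₹0.43

Periodic yield y = 0.00625.
  t   CF        PV=CF/(1+0.00625)^t    t·PV
  1        30.00        29.8137        29.8137
  2        30.00        29.6285        59.2570
  3        30.00        29.4445        88.3334
  4        30.00        29.2616       117.0463
  5        30.00        29.0798       145.3991
  6        30.00        28.8992       173.3952
  7        30.00        28.7197       201.0379
  8     1,030.00       979.9188     7,839.3502
  Σ                  1,184.7657     8,653.6328
P = 1,184.7657; D_Mac = 7.30409 half-year periods = 3.65204 yrs; D_mod = 3.62936 yrs.
DV01 ≈ 3.62936 × 1,184.7657 × 0.0001 = 0.429994.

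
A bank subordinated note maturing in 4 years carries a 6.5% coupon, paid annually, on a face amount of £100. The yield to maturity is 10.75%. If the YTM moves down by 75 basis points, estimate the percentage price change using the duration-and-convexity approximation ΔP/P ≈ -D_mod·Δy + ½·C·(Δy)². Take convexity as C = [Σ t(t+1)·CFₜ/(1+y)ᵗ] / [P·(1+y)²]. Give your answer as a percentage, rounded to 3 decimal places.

+2.491%

With y = 0.1075:
  t   CF        PV=CF/(1+0.1075)^t    t·PV        t(t+1)·PV
  1         6.50         5.8691         5.8691          11.7381
  2         6.50         5.2994        10.5988          31.7963
  3         6.50         4.7850        14.3550          57.4200
  4       106.50        70.7904       283.1618       1,415.8090
  Σ                     86.7439       313.9847       1,516.7635
P = 86.7439; D_Mac = 3.61967 yrs; D_mod = 3.26833 yrs; C = 14.25579.
Duration effect: -3.26833 × (-0.0075) = +0.024512
Convexity effect: 0.5 × 14.25579 × (-0.0075)² = +0.0004009
ΔP/P ≈ +0.024512 + 0.0004009 = +0.024913 = +2.4913%.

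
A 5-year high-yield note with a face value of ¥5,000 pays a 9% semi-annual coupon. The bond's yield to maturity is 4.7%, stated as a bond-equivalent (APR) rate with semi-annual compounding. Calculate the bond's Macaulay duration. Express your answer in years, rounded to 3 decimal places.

Periodic yield y = 0.0235. Discount each cash flow and weight by its period:
  t   CF        PV=CF/(1+0.0235)^t    t·PV
  1       225.00       219.8339       219.8339
  2       225.00       214.7864       429.5728
  3       225.00       209.8548       629.5645
  4       225.00       205.0365       820.1459
  5       225.00       200.3288     1,001.6438
  6       225.00       195.7291     1,174.3747
  7       225.00       191.2351     1,338.6456
  8       225.00       186.8443     1,494.7540
  9       225.00       182.5542     1,642.9880
  10    5,225.00     4,141.9784    41,419.7835
  Σ                  5,948.1814    50,171.3068
Price P = Σ PV = 5,948.1814.
Macaulay duration = Σ(t·PV) / P = 50,171.3068 / 5,948.1814 = 8.43473 half-year periods.
In years: 8.43473 / 2 = 4.21737 years.

4.217 years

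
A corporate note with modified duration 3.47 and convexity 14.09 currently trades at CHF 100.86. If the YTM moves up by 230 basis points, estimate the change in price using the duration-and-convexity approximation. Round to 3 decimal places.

Duration effect: -D_mod·Δy = -3.47 × (+0.023) = -0.079810
Convexity effect: ½·C·(Δy)² = 0.5 × 14.09 × (0.023)² = +0.003726805
ΔP/P ≈ -0.079810 + 0.003726805 = -0.076083195
ΔP ≈ 100.86 × (-0.076083195) = -7.6737510477.

-CHF 7.674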